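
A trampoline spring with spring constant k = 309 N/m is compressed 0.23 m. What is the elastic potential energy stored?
PE = ½kx² = ½(309)(0.23)² = 8.173 J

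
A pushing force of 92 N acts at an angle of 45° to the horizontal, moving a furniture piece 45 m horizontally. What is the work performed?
W = F·d·cosθ = (92)(45)cos(45°) = 2927 J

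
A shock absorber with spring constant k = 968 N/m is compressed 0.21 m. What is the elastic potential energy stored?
PE = ½kx² = ½(968)(0.21)² = 21.34 J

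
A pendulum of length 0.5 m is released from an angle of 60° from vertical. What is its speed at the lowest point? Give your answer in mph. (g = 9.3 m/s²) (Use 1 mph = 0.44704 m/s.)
h = L(1 − cosθ) = 0.5(1 − cos60°) = 0.25 m
v = √(2gh) = √(2·9.3·0.25) = 2.15639 m/s = 4.824 mph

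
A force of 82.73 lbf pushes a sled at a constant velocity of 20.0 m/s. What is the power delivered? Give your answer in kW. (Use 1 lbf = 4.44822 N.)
Convert to SI: F = 368.001 N, v = 20.0 m/s
P = Fv = (368.001)(20.0) = 7360.02 W = 7.36 kW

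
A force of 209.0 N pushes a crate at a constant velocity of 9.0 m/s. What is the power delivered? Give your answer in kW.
P = Fv = (209.0)(9.0) = 1881.0 W = 1.881 kW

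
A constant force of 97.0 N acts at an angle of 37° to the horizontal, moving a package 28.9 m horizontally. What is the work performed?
W = F·d·cosθ = (97.0)(28.9)cos(37°) = 2239 J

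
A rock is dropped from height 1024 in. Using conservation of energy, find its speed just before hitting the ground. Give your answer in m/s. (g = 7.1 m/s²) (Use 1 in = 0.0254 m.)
Convert to SI: h = 26.0096 m
mgh = ½mv² ⇒ v = √(2gh) = √(2·7.1·26.0096) = 19.22 m/s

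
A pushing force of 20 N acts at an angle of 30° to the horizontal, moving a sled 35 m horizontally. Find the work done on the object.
W = F·d·cosθ = (20)(35)cos(30°) = 606.2 J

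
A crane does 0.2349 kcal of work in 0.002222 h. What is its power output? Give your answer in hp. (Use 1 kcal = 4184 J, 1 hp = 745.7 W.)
Convert to SI: W = 982.822 J, t = 7.9992 s
P = W/t = 982.822/7.9992 = 122.865 W = 0.1648 hp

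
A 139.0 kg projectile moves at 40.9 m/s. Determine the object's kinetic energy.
KE = ½mv² = ½(139.0)(40.9)² = 116300 J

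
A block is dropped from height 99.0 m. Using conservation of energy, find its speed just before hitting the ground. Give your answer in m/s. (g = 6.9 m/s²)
mgh = ½mv² ⇒ v = √(2gh) = √(2·6.9·99.0) = 36.96 m/s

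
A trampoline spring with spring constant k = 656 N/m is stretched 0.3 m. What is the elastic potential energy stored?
PE = ½kx² = ½(656)(0.3)² = 29.52 J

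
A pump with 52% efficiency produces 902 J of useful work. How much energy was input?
W_in = W_out/η = 902/0.52 = 1735 J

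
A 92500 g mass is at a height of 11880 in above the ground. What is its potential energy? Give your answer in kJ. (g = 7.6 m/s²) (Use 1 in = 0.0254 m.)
Convert to SI: m = 92.5 kg, h = 301.752 m
PE = mgh = (92.5)(7.6)(301.752) = 212132 J = 212.1 kJ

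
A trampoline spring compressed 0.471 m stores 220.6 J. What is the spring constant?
k = 2·PE/x² = 2·220.6/(0.471)² = 1989 N/m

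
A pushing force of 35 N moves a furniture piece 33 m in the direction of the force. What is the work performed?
W = F·d = (35)(33) = 1155 J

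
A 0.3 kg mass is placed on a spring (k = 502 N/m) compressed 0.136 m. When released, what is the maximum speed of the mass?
½kx² = ½mv² ⇒ v = x√(k/m) = (0.136)√(502/0.3) = 5.563 m/s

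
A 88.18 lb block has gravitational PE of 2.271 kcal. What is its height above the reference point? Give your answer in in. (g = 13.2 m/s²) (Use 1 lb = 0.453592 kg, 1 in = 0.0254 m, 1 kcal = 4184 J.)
Convert to SI: m = 39.9977 kg, PE = 9501.86 J
h = PE/(mg) = 9501.86/(39.9977·13.2) = 17.997 m = 708.5 in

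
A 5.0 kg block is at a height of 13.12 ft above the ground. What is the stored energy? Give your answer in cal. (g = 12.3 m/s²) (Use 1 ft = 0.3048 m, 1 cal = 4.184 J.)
Convert to SI: m = 5.0 kg, h = 3.99898 m
PE = mgh = (5.0)(12.3)(3.99898) = 245.937 J = 58.78 cal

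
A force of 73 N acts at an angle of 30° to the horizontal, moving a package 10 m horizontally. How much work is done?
W = F·d·cosθ = (73)(10)cos(30°) = 632.2 J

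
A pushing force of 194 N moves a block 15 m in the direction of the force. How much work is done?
W = F·d = (194)(15) = 2910 J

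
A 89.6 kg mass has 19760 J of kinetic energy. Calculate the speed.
v = √(2·KE/m) = √(2·19760/89.6) = 21.0 m/s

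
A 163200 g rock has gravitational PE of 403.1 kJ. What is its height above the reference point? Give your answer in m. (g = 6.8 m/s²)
Convert to SI: m = 163.2 kg, PE = 403100 J
h = PE/(mg) = 403100/(163.2·6.8) = 363.2 m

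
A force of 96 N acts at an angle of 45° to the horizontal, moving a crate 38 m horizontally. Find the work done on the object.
W = F·d·cosθ = (96)(38)cos(45°) = 2580 J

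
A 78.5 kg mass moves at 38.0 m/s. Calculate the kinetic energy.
KE = ½mv² = ½(78.5)(38.0)² = 56680 J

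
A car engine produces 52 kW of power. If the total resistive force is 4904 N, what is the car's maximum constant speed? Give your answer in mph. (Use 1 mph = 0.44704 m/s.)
P = Fv ⇒ v = P/F = 52000 W/4904.0 N = 10.6036 m/s = 23.72 mph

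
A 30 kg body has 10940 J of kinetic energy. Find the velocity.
v = √(2·KE/m) = √(2·10940/30) = 27.01 m/s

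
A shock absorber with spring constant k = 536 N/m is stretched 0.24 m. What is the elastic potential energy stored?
PE = ½kx² = ½(536)(0.24)² = 15.44 J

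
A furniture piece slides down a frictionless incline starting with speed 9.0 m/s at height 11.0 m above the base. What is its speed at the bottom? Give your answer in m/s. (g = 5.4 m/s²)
½mv₀² + mgh = ½mv² ⇒ v = √(v₀² + 2gh) = √(9.0² + 2·5.4·11.0) = 14.14 m/s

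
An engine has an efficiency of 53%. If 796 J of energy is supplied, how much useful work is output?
W_out = η·W_in = 0.53·796 = 421.88 J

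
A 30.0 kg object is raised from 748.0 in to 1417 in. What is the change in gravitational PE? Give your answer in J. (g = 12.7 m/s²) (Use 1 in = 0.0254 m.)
Convert to SI: m = 30.0 kg, Δh = 16.9926 m
ΔPE = mgΔh = (30.0)(12.7)(16.9926) = 6474 J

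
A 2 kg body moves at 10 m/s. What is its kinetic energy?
KE = ½mv² = ½(2)(10)² = 100.0 J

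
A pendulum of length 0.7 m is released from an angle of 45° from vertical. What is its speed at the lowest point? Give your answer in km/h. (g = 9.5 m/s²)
h = L(1 − cosθ) = 0.7(1 − cos45°) = 0.205025 m
v = √(2gh) = √(2·9.5·0.205025) = 1.9737 m/s = 7.105 km/h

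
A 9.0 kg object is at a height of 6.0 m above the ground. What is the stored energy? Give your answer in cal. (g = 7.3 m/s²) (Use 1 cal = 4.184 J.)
PE = mgh = (9.0)(7.3)(6.0) = 394.2 J = 94.22 cal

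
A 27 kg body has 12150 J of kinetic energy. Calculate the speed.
v = √(2·KE/m) = √(2·12150/27) = 30.0 m/s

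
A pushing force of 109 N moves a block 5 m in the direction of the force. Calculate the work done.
W = F·d = (109)(5) = 545.0 J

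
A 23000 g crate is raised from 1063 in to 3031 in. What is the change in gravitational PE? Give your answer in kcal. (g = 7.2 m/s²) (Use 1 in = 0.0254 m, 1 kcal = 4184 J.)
Convert to SI: m = 23.0 kg, Δh = 49.9872 m
ΔPE = mgΔh = (23.0)(7.2)(49.9872) = 8277.88 J = 1.978 kcal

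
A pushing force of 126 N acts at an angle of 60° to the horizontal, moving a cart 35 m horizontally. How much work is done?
W = F·d·cosθ = (126)(35)cos(60°) = 2205 J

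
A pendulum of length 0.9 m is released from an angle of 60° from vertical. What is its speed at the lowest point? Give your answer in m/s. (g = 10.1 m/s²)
h = L(1 − cosθ) = 0.9(1 − cos60°) = 0.45 m
v = √(2gh) = √(2·10.1·0.45) = 3.015 m/s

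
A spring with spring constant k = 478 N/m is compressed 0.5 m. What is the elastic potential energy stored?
PE = ½kx² = ½(478)(0.5)² = 59.75 J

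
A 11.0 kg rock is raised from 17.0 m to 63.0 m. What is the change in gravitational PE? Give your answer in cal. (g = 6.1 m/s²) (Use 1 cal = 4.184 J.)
ΔPE = mgΔh = (11.0)(6.1)(46.0) = 3086.6 J = 737.7 cal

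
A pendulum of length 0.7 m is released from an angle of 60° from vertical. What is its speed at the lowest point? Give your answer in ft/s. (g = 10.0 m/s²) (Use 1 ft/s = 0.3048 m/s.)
h = L(1 − cosθ) = 0.7(1 − cos60°) = 0.35 m
v = √(2gh) = √(2·10.0·0.35) = 2.64575 m/s = 8.68 ft/s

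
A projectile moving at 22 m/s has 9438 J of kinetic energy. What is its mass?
m = 2·KE/v² = 2·9438/(22)² = 39.0 kg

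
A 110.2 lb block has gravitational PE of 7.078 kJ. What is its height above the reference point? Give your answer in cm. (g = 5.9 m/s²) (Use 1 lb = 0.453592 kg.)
Convert to SI: m = 49.9858 kg, PE = 7078.0 J
h = PE/(mg) = 7078.0/(49.9858·5.9) = 24.0 m = 2400 cm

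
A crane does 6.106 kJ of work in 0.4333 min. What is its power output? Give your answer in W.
Convert to SI: W = 6106.0 J, t = 25.998 s
P = W/t = 6106.0/25.998 = 234.9 W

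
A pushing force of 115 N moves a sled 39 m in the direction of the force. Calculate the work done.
W = F·d = (115)(39) = 4485 J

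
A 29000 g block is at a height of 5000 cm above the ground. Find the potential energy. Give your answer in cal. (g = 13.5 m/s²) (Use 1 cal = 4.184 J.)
Convert to SI: m = 29.0 kg, h = 50.0 m
PE = mgh = (29.0)(13.5)(50.0) = 19575.0 J = 4679 cal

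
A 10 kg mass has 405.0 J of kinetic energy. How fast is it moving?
v = √(2·KE/m) = √(2·405.0/10) = 9.0 m/s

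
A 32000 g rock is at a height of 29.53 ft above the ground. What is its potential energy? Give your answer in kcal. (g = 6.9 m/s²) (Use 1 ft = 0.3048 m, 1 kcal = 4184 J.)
Convert to SI: m = 32.0 kg, h = 9.00074 m
PE = mgh = (32.0)(6.9)(9.00074) = 1987.36 J = 0.475 kcal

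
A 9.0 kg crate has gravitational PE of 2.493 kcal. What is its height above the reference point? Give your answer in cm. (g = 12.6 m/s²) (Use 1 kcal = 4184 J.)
Convert to SI: m = 9.0 kg, PE = 10430.7 J
h = PE/(mg) = 10430.7/(9.0·12.6) = 91.9816 m = 9198 cm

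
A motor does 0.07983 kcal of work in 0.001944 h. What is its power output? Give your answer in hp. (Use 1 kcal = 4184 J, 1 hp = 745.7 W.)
Convert to SI: W = 334.009 J, t = 6.9984 s
P = W/t = 334.009/6.9984 = 47.7264 W = 0.064 hp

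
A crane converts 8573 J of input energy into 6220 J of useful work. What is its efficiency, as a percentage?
η = W_out/W_in = 6220/8573 = 72.55%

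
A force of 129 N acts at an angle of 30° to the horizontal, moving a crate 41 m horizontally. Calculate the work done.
W = F·d·cosθ = (129)(41)cos(30°) = 4580 J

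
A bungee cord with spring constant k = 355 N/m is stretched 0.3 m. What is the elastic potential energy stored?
PE = ½kx² = ½(355)(0.3)² = 15.98 J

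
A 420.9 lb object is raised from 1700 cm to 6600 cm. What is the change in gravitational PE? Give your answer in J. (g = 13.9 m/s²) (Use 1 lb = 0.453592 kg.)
Convert to SI: m = 190.917 kg, Δh = 49.0 m
ΔPE = mgΔh = (190.917)(13.9)(49.0) = 130000 J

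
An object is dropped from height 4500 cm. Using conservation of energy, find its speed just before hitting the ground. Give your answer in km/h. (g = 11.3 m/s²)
Convert to SI: h = 45.0 m
mgh = ½mv² ⇒ v = √(2gh) = √(2·11.3·45.0) = 31.8904 m/s = 114.8 km/h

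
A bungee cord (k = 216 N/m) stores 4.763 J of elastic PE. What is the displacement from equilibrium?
x = √(2·PE/k) = √(2·4.763/216) = 0.21 m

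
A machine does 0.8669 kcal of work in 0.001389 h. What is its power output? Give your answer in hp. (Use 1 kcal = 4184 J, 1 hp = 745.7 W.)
Convert to SI: W = 3627.11 J, t = 5.0004 s
P = W/t = 3627.11/5.0004 = 725.364 W = 0.9727 hp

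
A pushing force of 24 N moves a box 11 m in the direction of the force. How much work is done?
W = F·d = (24)(11) = 264.0 J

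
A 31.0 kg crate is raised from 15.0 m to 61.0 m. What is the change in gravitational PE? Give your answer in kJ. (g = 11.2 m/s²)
ΔPE = mgΔh = (31.0)(11.2)(46.0) = 15971.2 J = 15.97 kJ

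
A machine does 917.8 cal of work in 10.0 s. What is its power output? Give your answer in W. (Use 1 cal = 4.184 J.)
Convert to SI: W = 3840.08 J, t = 10.0 s
P = W/t = 3840.08/10.0 = 384.0 W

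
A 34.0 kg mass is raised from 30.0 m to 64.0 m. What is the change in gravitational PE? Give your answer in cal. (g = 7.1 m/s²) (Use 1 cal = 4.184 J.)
ΔPE = mgΔh = (34.0)(7.1)(34.0) = 8207.6 J = 1962 cal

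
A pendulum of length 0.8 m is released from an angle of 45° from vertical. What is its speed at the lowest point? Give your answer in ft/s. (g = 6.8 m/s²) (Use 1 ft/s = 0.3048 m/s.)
h = L(1 − cosθ) = 0.8(1 − cos45°) = 0.234315 m
v = √(2gh) = √(2·6.8·0.234315) = 1.78513 m/s = 5.857 ft/s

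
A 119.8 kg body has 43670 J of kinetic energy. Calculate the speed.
v = √(2·KE/m) = √(2·43670/119.8) = 27.0 m/s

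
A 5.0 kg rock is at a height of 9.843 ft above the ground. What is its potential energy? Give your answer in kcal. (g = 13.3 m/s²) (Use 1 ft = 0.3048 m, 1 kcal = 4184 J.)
Convert to SI: m = 5.0 kg, h = 3.00015 m
PE = mgh = (5.0)(13.3)(3.00015) = 199.51 J = 0.04768 kcal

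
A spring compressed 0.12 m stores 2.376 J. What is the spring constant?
k = 2·PE/x² = 2·2.376/(0.12)² = 330.0 N/m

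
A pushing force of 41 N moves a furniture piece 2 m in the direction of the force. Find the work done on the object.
W = F·d = (41)(2) = 82.0 J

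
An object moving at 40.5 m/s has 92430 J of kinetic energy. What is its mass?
m = 2·KE/v² = 2·92430/(40.5)² = 112.7 kg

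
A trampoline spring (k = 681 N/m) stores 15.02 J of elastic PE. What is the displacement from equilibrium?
x = √(2·PE/k) = √(2·15.02/681) = 0.21 m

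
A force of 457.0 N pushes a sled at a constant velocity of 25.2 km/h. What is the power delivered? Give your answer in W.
Convert to SI: F = 457.0 N, v = 7.0 m/s
P = Fv = (457.0)(7.0) = 3199 W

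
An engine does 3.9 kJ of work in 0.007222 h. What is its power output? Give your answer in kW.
Convert to SI: W = 3900.0 J, t = 25.9992 s
P = W/t = 3900.0/25.9992 = 150.005 W = 0.15 kW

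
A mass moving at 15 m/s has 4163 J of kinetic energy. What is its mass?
m = 2·KE/v² = 2·4163/(15)² = 37.0 kg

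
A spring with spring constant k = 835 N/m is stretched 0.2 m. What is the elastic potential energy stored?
PE = ½kx² = ½(835)(0.2)² = 16.7 J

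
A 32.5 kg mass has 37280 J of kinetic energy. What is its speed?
v = √(2·KE/m) = √(2·37280/32.5) = 47.9 m/s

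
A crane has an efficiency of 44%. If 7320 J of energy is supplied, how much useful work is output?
W_out = η·W_in = 0.44·7320 = 3220.8 J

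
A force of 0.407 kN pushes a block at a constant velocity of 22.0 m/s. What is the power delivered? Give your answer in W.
Convert to SI: F = 407.0 N, v = 22.0 m/s
P = Fv = (407.0)(22.0) = 8954 W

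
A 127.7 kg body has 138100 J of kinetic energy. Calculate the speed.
v = √(2·KE/m) = √(2·138100/127.7) = 46.51 m/s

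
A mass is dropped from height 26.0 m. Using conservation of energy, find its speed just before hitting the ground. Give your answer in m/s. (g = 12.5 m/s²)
mgh = ½mv² ⇒ v = √(2gh) = √(2·12.5·26.0) = 25.5 m/s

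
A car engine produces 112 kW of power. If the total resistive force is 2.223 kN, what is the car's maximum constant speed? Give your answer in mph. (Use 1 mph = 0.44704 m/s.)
Convert to SI: F = 2223.0 N
P = Fv ⇒ v = P/F = 112000 W/2223.0 N = 50.3824 m/s = 112.7 mph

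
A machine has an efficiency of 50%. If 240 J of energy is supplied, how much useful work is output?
W_out = η·W_in = 0.5·240 = 120.0 J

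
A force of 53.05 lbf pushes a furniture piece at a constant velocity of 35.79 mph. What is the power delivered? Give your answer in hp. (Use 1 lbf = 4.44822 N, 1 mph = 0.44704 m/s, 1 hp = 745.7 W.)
Convert to SI: F = 235.978 N, v = 15.9996 m/s
P = Fv = (235.978)(15.9996) = 3775.55 W = 5.063 hp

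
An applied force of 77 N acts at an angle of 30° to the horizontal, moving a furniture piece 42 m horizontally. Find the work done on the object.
W = F·d·cosθ = (77)(42)cos(30°) = 2801 J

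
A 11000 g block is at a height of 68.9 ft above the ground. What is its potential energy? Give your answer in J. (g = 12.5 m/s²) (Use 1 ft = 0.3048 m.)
Convert to SI: m = 11.0 kg, h = 21.0007 m
PE = mgh = (11.0)(12.5)(21.0007) = 2888 J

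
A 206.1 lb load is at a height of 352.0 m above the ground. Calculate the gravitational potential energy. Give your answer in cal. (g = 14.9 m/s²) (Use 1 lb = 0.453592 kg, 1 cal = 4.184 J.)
Convert to SI: m = 93.4853 kg, h = 352.0 m
PE = mgh = (93.4853)(14.9)(352.0) = 490312 J = 117200 cal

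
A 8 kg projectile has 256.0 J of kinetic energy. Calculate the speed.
v = √(2·KE/m) = √(2·256.0/8) = 8.0 m/s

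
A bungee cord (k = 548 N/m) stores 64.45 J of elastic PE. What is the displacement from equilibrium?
x = √(2·PE/k) = √(2·64.45/548) = 0.485 m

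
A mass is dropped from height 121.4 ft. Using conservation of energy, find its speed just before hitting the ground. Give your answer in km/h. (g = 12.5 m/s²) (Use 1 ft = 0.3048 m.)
Convert to SI: h = 37.0027 m
mgh = ½mv² ⇒ v = √(2gh) = √(2·12.5·37.0027) = 30.4149 m/s = 109.5 km/h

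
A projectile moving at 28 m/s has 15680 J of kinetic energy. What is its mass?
m = 2·KE/v² = 2·15680/(28)² = 40.0 kg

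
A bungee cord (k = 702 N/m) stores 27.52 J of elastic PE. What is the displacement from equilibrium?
x = √(2·PE/k) = √(2·27.52/702) = 0.28 m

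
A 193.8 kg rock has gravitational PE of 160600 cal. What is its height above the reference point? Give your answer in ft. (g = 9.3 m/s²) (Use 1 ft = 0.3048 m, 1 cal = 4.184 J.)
Convert to SI: m = 193.8 kg, PE = 671950 J
h = PE/(mg) = 671950/(193.8·9.3) = 372.821 m = 1223 ft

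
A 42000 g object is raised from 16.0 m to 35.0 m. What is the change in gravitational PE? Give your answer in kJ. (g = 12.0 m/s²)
Convert to SI: m = 42.0 kg, Δh = 19.0 m
ΔPE = mgΔh = (42.0)(12.0)(19.0) = 9576.0 J = 9.576 kJ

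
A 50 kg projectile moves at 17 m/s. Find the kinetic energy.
KE = ½mv² = ½(50)(17)² = 7225.0 J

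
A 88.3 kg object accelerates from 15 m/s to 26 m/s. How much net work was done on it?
W = ΔKE = ½m(v₂² − v₁²) = ½(88.3)(26² − 15²) = 19911.65 J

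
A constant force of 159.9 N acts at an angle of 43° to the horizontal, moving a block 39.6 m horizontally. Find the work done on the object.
W = F·d·cosθ = (159.9)(39.6)cos(43°) = 4631 J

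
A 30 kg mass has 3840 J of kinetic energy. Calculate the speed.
v = √(2·KE/m) = √(2·3840/30) = 16.0 m/s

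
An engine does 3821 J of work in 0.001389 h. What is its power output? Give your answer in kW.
Convert to SI: W = 3821.0 J, t = 5.0004 s
P = W/t = 3821.0/5.0004 = 764.139 W = 0.7641 kW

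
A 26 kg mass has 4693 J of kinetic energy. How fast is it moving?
v = √(2·KE/m) = √(2·4693/26) = 19.0 m/s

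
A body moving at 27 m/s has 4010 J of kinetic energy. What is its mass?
m = 2·KE/v² = 2·4010/(27)² = 11.0 kg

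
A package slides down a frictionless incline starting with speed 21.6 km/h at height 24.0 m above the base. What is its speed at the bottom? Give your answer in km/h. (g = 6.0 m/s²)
Convert to SI: v₀ = 6.0 m/s, h = 24.0 m
½mv₀² + mgh = ½mv² ⇒ v = √(v₀² + 2gh) = √(6.0² + 2·6.0·24.0) = 18.0 m/s = 64.8 km/h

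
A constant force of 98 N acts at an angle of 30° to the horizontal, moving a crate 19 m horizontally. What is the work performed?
W = F·d·cosθ = (98)(19)cos(30°) = 1613 J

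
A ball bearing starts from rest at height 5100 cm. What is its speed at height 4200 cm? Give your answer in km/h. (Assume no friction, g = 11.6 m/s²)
Convert to SI: h₁−h₂ = 9.0 m
mgh₁ = mgh₂ + ½mv² ⇒ v = √(2g(h₁−h₂)) = √(2·11.6·9.0) = 14.4499 m/s = 52.02 km/h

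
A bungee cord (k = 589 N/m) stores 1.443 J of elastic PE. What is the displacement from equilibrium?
x = √(2·PE/k) = √(2·1.443/589) = 0.07 m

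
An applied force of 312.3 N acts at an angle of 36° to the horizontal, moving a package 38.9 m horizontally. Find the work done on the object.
W = F·d·cosθ = (312.3)(38.9)cos(36°) = 9828 J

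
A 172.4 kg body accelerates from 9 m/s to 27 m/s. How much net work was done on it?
W = ΔKE = ½m(v₂² − v₁²) = ½(172.4)(27² − 9²) = 55857.6 J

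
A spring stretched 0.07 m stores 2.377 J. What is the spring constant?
k = 2·PE/x² = 2·2.377/(0.07)² = 970.2 N/m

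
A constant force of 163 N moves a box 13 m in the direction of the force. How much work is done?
W = F·d = (163)(13) = 2119 J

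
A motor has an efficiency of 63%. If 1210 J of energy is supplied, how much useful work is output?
W_out = η·W_in = 0.63·1210 = 762.3 J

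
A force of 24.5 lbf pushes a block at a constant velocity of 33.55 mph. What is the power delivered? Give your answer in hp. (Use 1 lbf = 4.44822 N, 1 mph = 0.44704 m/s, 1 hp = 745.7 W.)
Convert to SI: F = 108.981 N, v = 14.9982 m/s
P = Fv = (108.981)(14.9982) = 1634.52 W = 2.192 hp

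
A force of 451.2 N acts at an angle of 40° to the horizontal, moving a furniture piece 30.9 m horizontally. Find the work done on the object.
W = F·d·cosθ = (451.2)(30.9)cos(40°) = 10680 J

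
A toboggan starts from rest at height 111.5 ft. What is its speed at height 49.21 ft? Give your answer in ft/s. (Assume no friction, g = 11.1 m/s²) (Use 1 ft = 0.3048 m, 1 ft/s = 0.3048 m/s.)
Convert to SI: h₁−h₂ = 18.986 m
mgh₁ = mgh₂ + ½mv² ⇒ v = √(2g(h₁−h₂)) = √(2·11.1·18.986) = 20.5302 m/s = 67.36 ft/s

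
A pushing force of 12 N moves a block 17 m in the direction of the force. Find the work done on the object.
W = F·d = (12)(17) = 204.0 J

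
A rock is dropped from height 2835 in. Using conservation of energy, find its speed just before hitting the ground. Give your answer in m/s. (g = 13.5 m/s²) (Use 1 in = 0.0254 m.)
Convert to SI: h = 72.009 m
mgh = ½mv² ⇒ v = √(2gh) = √(2·13.5·72.009) = 44.09 m/s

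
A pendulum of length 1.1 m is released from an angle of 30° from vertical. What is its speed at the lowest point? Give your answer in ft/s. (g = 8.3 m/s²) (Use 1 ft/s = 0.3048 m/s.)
h = L(1 − cosθ) = 1.1(1 − cos30°) = 0.147372 m
v = √(2gh) = √(2·8.3·0.147372) = 1.56409 m/s = 5.132 ft/s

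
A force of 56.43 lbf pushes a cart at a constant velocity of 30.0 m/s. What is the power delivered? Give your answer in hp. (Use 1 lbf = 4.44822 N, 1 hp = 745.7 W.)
Convert to SI: F = 251.013 N, v = 30.0 m/s
P = Fv = (251.013)(30.0) = 7530.39 W = 10.1 hp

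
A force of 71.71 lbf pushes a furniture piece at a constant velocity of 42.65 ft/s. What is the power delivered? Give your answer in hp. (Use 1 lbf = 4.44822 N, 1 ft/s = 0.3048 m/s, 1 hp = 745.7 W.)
Convert to SI: F = 318.982 N, v = 12.9997 m/s
P = Fv = (318.982)(12.9997) = 4146.67 W = 5.561 hp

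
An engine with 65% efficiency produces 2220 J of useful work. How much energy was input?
W_in = W_out/η = 2220/0.65 = 3415 J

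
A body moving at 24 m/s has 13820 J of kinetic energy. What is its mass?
m = 2·KE/v² = 2·13820/(24)² = 47.99 kg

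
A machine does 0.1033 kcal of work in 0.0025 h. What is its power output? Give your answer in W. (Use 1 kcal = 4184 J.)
Convert to SI: W = 432.207 J, t = 9.0 s
P = W/t = 432.207/9.0 = 48.02 W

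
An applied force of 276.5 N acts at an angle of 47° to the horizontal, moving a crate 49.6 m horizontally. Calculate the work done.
W = F·d·cosθ = (276.5)(49.6)cos(47°) = 9353 J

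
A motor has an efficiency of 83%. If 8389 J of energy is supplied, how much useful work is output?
W_out = η·W_in = 0.83·8389 = 6962.87 J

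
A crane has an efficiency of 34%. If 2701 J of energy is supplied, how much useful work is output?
W_out = η·W_in = 0.34·2701 = 918.34 J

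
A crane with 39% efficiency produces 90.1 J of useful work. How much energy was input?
W_in = W_out/η = 90.1/0.39 = 231.0 J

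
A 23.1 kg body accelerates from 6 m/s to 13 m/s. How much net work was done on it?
W = ΔKE = ½m(v₂² − v₁²) = ½(23.1)(13² − 6²) = 1536.15 J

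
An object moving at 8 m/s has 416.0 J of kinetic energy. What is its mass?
m = 2·KE/v² = 2·416.0/(8)² = 13.0 kg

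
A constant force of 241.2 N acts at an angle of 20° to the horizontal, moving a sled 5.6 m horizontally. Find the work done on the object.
W = F·d·cosθ = (241.2)(5.6)cos(20°) = 1269 J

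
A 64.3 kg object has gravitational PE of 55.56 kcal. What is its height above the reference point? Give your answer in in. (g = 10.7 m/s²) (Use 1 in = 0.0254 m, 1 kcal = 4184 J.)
Convert to SI: m = 64.3 kg, PE = 232463 J
h = PE/(mg) = 232463/(64.3·10.7) = 337.877 m = 13300 in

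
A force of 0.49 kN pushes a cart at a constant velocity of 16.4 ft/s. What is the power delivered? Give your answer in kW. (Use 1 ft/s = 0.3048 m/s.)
Convert to SI: F = 490.0 N, v = 4.99872 m/s
P = Fv = (490.0)(4.99872) = 2449.37 W = 2.449 kW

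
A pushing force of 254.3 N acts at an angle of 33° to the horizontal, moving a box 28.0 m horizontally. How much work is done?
W = F·d·cosθ = (254.3)(28.0)cos(33°) = 5972 J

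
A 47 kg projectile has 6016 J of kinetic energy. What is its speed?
v = √(2·KE/m) = √(2·6016/47) = 16.0 m/s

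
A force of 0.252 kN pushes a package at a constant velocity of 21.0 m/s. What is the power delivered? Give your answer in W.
Convert to SI: F = 252.0 N, v = 21.0 m/s
P = Fv = (252.0)(21.0) = 5292 W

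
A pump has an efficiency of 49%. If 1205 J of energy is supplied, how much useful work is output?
W_out = η·W_in = 0.49·1205 = 590.45 J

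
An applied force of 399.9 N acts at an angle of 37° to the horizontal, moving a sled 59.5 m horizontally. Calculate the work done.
W = F·d·cosθ = (399.9)(59.5)cos(37°) = 19000 J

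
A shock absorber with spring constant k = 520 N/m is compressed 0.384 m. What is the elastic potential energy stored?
PE = ½kx² = ½(520)(0.384)² = 38.34 J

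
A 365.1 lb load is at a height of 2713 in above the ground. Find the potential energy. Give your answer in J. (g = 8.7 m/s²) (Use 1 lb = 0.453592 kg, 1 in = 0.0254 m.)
Convert to SI: m = 165.606 kg, h = 68.9102 m
PE = mgh = (165.606)(8.7)(68.9102) = 99280 J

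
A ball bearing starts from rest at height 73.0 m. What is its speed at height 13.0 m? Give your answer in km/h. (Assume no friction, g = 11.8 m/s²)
mgh₁ = mgh₂ + ½mv² ⇒ v = √(2g(h₁−h₂)) = √(2·11.8·60.0) = 37.6298 m/s = 135.5 km/h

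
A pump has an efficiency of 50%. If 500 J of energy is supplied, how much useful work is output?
W_out = η·W_in = 0.5·500 = 250.0 J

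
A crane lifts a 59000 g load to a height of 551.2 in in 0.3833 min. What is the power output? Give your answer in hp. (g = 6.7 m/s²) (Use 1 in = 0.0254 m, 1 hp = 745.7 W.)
Convert to SI: m = 59.0 kg, h = 14.0005 m, t = 22.998 s
P = mgh/t = (59.0)(6.7)(14.0005)/22.998 = 240.647 W = 0.3227 hp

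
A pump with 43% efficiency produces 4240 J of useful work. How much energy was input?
W_in = W_out/η = 4240/0.43 = 9860 J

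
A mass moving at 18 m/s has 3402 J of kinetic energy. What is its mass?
m = 2·KE/v² = 2·3402/(18)² = 21.0 kg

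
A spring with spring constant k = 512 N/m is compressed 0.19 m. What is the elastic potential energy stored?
PE = ½kx² = ½(512)(0.19)² = 9.242 J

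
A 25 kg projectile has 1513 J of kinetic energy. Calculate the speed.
v = √(2·KE/m) = √(2·1513/25) = 11.0 m/s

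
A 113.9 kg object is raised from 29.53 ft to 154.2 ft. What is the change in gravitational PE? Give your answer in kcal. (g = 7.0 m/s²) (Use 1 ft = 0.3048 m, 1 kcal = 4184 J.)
Convert to SI: m = 113.9 kg, Δh = 37.9994 m
ΔPE = mgΔh = (113.9)(7.0)(37.9994) = 30296.9 J = 7.241 kcal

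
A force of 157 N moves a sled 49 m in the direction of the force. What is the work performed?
W = F·d = (157)(49) = 7693 J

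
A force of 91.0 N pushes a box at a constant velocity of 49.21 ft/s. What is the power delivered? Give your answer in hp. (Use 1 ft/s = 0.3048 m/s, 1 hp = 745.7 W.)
Convert to SI: F = 91.0 N, v = 14.9992 m/s
P = Fv = (91.0)(14.9992) = 1364.93 W = 1.83 hp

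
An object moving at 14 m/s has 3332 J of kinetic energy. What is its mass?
m = 2·KE/v² = 2·3332/(14)² = 34.0 kg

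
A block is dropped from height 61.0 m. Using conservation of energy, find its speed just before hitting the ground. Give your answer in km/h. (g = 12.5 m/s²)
mgh = ½mv² ⇒ v = √(2gh) = √(2·12.5·61.0) = 39.0512 m/s = 140.6 km/h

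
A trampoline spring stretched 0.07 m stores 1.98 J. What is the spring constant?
k = 2·PE/x² = 2·1.98/(0.07)² = 808.2 N/m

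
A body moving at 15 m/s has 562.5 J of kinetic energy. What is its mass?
m = 2·KE/v² = 2·562.5/(15)² = 5.0 kg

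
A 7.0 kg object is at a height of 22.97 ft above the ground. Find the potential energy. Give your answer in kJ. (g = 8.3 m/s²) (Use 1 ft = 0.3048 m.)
Convert to SI: m = 7.0 kg, h = 7.00126 m
PE = mgh = (7.0)(8.3)(7.00126) = 406.773 J = 0.4068 kJ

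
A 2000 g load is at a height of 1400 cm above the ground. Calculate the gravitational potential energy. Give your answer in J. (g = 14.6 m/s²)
Convert to SI: m = 2.0 kg, h = 14.0 m
PE = mgh = (2.0)(14.6)(14.0) = 408.8 J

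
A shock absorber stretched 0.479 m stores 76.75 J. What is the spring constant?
k = 2·PE/x² = 2·76.75/(0.479)² = 669.0 N/m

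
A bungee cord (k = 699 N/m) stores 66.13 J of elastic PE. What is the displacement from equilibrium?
x = √(2·PE/k) = √(2·66.13/699) = 0.435 m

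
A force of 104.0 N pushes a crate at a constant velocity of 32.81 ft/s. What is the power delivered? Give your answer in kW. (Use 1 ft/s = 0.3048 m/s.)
Convert to SI: F = 104.0 N, v = 10.0005 m/s
P = Fv = (104.0)(10.0005) = 1040.05 W = 1.04 kW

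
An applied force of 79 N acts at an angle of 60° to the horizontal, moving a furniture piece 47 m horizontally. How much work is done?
W = F·d·cosθ = (79)(47)cos(60°) = 1857 J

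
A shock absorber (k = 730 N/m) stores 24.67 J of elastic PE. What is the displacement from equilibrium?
x = √(2·PE/k) = √(2·24.67/730) = 0.26 m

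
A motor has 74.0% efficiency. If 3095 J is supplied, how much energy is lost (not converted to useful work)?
W_lost = W_in(1 − η) = 3095·(1 − 0.74) = 804.7 J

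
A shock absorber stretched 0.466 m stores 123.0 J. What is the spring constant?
k = 2·PE/x² = 2·123.0/(0.466)² = 1133 N/m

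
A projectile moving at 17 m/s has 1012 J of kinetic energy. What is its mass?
m = 2·KE/v² = 2·1012/(17)² = 7.003 kg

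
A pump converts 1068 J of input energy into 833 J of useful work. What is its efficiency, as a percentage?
η = W_out/W_in = 833/1068 = 78.0%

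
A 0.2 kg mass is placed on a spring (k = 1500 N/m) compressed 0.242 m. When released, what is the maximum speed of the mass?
½kx² = ½mv² ⇒ v = x√(k/m) = (0.242)√(1500/0.2) = 20.96 m/s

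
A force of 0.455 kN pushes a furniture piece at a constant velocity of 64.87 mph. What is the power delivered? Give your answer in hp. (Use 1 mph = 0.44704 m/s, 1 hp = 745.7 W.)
Convert to SI: F = 455.0 N, v = 28.9995 m/s
P = Fv = (455.0)(28.9995) = 13194.8 W = 17.69 hp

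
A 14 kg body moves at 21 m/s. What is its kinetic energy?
KE = ½mv² = ½(14)(21)² = 3087.0 J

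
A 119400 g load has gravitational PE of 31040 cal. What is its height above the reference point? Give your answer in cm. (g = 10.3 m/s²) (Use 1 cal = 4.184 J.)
Convert to SI: m = 119.4 kg, PE = 129871 J
h = PE/(mg) = 129871/(119.4·10.3) = 105.602 m = 10560 cm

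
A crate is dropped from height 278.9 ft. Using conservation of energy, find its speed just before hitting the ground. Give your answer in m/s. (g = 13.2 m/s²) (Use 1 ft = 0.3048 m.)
Convert to SI: h = 85.0087 m
mgh = ½mv² ⇒ v = √(2gh) = √(2·13.2·85.0087) = 47.37 m/s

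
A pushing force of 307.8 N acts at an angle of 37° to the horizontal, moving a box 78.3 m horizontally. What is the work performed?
W = F·d·cosθ = (307.8)(78.3)cos(37°) = 19250 J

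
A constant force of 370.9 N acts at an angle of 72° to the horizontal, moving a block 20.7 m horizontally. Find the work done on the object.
W = F·d·cosθ = (370.9)(20.7)cos(72°) = 2373 J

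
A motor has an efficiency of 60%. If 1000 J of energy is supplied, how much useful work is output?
W_out = η·W_in = 0.6·1000 = 600.0 J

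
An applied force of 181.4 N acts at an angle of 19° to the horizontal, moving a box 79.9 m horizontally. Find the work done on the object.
W = F·d·cosθ = (181.4)(79.9)cos(19°) = 13700 J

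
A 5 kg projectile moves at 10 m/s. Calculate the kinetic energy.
KE = ½mv² = ½(5)(10)² = 250.0 J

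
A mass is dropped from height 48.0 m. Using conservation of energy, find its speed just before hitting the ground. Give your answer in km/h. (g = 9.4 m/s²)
mgh = ½mv² ⇒ v = √(2gh) = √(2·9.4·48.0) = 30.04 m/s = 108.1 km/h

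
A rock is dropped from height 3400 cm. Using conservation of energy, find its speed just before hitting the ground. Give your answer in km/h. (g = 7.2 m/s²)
Convert to SI: h = 34.0 m
mgh = ½mv² ⇒ v = √(2gh) = √(2·7.2·34.0) = 22.1269 m/s = 79.66 km/h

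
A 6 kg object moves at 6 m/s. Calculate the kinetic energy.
KE = ½mv² = ½(6)(6)² = 108.0 J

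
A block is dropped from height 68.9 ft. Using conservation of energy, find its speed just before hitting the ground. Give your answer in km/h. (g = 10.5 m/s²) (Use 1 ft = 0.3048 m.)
Convert to SI: h = 21.0007 m
mgh = ½mv² ⇒ v = √(2gh) = √(2·10.5·21.0007) = 21.0004 m/s = 75.6 km/h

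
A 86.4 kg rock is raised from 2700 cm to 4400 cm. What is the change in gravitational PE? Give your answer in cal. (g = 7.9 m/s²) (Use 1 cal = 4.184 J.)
Convert to SI: m = 86.4 kg, Δh = 17.0 m
ΔPE = mgΔh = (86.4)(7.9)(17.0) = 11603.5 J = 2773 cal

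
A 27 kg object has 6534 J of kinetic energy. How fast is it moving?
v = √(2·KE/m) = √(2·6534/27) = 22.0 m/s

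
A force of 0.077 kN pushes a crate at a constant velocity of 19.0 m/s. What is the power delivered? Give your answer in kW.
Convert to SI: F = 77.0 N, v = 19.0 m/s
P = Fv = (77.0)(19.0) = 1463.0 W = 1.463 kW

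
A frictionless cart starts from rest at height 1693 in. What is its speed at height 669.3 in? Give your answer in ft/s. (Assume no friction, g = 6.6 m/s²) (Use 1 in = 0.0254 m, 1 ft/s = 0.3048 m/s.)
Convert to SI: h₁−h₂ = 26.002 m
mgh₁ = mgh₂ + ½mv² ⇒ v = √(2g(h₁−h₂)) = √(2·6.6·26.002) = 18.5264 m/s = 60.78 ft/s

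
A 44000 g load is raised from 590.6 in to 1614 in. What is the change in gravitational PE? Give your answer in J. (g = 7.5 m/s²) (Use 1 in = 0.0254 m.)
Convert to SI: m = 44.0 kg, Δh = 25.9944 m
ΔPE = mgΔh = (44.0)(7.5)(25.9944) = 8578 J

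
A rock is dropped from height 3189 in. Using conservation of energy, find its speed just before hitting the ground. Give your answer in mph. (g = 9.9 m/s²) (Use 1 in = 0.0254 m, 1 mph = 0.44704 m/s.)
Convert to SI: h = 81.0006 m
mgh = ½mv² ⇒ v = √(2gh) = √(2·9.9·81.0006) = 40.0476 m/s = 89.58 mph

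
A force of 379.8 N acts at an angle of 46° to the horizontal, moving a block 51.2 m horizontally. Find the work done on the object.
W = F·d·cosθ = (379.8)(51.2)cos(46°) = 13510 J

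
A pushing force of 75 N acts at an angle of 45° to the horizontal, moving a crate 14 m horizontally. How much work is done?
W = F·d·cosθ = (75)(14)cos(45°) = 742.5 J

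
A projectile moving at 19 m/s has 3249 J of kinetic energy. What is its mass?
m = 2·KE/v² = 2·3249/(19)² = 18.0 kg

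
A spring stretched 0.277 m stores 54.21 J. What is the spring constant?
k = 2·PE/x² = 2·54.21/(0.277)² = 1413 N/m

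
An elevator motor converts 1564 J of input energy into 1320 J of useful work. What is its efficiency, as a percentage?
η = W_out/W_in = 1320/1564 = 84.4%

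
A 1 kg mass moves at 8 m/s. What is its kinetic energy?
KE = ½mv² = ½(1)(8)² = 32.0 J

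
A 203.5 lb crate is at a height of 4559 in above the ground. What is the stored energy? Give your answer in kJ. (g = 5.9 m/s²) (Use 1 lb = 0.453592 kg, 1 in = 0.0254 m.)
Convert to SI: m = 92.306 kg, h = 115.799 m
PE = mgh = (92.306)(5.9)(115.799) = 63064.5 J = 63.06 kJ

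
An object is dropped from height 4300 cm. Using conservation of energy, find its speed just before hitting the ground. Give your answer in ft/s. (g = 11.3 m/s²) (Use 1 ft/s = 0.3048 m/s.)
Convert to SI: h = 43.0 m
mgh = ½mv² ⇒ v = √(2gh) = √(2·11.3·43.0) = 31.1737 m/s = 102.3 ft/s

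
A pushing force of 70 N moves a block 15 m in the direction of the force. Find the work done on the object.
W = F·d = (70)(15) = 1050 J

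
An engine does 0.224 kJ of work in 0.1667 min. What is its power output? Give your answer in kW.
Convert to SI: W = 224.0 J, t = 10.002 s
P = W/t = 224.0/10.002 = 22.3955 W = 0.0224 kW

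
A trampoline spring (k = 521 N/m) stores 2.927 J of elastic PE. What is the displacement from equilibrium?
x = √(2·PE/k) = √(2·2.927/521) = 0.106 m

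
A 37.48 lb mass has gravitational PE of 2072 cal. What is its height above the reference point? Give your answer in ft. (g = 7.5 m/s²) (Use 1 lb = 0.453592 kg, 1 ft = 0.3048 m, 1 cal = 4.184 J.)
Convert to SI: m = 17.0006 kg, PE = 8669.25 J
h = PE/(mg) = 8669.25/(17.0006·7.5) = 67.9916 m = 223.1 ft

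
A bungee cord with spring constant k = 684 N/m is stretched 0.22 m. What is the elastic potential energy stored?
PE = ½kx² = ½(684)(0.22)² = 16.55 J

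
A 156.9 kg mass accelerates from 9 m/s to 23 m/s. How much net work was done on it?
W = ΔKE = ½m(v₂² − v₁²) = ½(156.9)(23² − 9²) = 35145.6 J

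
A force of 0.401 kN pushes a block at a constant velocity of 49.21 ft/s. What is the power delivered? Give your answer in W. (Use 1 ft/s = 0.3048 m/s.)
Convert to SI: F = 401.0 N, v = 14.9992 m/s
P = Fv = (401.0)(14.9992) = 6015 W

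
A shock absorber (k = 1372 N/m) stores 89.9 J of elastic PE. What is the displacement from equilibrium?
x = √(2·PE/k) = √(2·89.9/1372) = 0.362 m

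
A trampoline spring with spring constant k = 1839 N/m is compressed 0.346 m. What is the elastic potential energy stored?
PE = ½kx² = ½(1839)(0.346)² = 110.1 J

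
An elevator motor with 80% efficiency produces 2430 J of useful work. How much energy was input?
W_in = W_out/η = 2430/0.8 = 3038 J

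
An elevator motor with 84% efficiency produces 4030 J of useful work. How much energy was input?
W_in = W_out/η = 4030/0.84 = 4798 J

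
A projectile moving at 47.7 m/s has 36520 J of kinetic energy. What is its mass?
m = 2·KE/v² = 2·36520/(47.7)² = 32.1 kg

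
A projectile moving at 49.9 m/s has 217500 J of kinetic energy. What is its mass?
m = 2·KE/v² = 2·217500/(49.9)² = 174.7 kg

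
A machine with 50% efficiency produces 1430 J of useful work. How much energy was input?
W_in = W_out/η = 1430/0.5 = 2860 J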